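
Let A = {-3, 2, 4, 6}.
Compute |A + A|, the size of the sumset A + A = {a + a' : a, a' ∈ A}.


A + A = {a + a' : a, a' ∈ A}; |A| = 4.
General bounds: 2|A| - 1 ≤ |A + A| ≤ |A|(|A|+1)/2, i.e. 7 ≤ |A + A| ≤ 10.
Lower bound 2|A|-1 is attained iff A is an arithmetic progression.
Enumerate sums a + a' for a ≤ a' (symmetric, so this suffices):
a = -3: -3+-3=-6, -3+2=-1, -3+4=1, -3+6=3
a = 2: 2+2=4, 2+4=6, 2+6=8
a = 4: 4+4=8, 4+6=10
a = 6: 6+6=12
Distinct sums: {-6, -1, 1, 3, 4, 6, 8, 10, 12}
|A + A| = 9

|A + A| = 9


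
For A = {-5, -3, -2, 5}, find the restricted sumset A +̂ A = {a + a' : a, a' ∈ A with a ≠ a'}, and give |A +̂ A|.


Restricted sumset: A +̂ A = {a + a' : a ∈ A, a' ∈ A, a ≠ a'}.
Equivalently, take A + A and drop any sum 2a that is achievable ONLY as a + a for a ∈ A (i.e. sums representable only with equal summands).
Enumerate pairs (a, a') with a < a' (symmetric, so each unordered pair gives one sum; this covers all a ≠ a'):
  -5 + -3 = -8
  -5 + -2 = -7
  -5 + 5 = 0
  -3 + -2 = -5
  -3 + 5 = 2
  -2 + 5 = 3
Collected distinct sums: {-8, -7, -5, 0, 2, 3}
|A +̂ A| = 6
(Reference bound: |A +̂ A| ≥ 2|A| - 3 for |A| ≥ 2, with |A| = 4 giving ≥ 5.)

|A +̂ A| = 6


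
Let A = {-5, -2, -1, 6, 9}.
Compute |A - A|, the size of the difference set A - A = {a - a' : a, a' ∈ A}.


A - A = {a - a' : a, a' ∈ A}; |A| = 5.
Bounds: 2|A|-1 ≤ |A - A| ≤ |A|² - |A| + 1, i.e. 9 ≤ |A - A| ≤ 21.
Note: 0 ∈ A - A always (from a - a). The set is symmetric: if d ∈ A - A then -d ∈ A - A.
Enumerate nonzero differences d = a - a' with a > a' (then include -d):
Positive differences: {1, 3, 4, 7, 8, 10, 11, 14}
Full difference set: {0} ∪ (positive diffs) ∪ (negative diffs).
|A - A| = 1 + 2·8 = 17 (matches direct enumeration: 17).

|A - A| = 17


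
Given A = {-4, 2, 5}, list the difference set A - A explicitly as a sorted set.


A - A = {a - a' : a, a' ∈ A}.
Compute a - a' for each ordered pair (a, a'):
a = -4: -4--4=0, -4-2=-6, -4-5=-9
a = 2: 2--4=6, 2-2=0, 2-5=-3
a = 5: 5--4=9, 5-2=3, 5-5=0
Collecting distinct values (and noting 0 appears from a-a):
A - A = {-9, -6, -3, 0, 3, 6, 9}
|A - A| = 7

A - A = {-9, -6, -3, 0, 3, 6, 9}


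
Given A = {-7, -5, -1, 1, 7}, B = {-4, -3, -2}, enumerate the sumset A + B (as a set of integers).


A + B = {a + b : a ∈ A, b ∈ B}.
Enumerate all |A|·|B| = 5·3 = 15 pairs (a, b) and collect distinct sums.
a = -7: -7+-4=-11, -7+-3=-10, -7+-2=-9
a = -5: -5+-4=-9, -5+-3=-8, -5+-2=-7
a = -1: -1+-4=-5, -1+-3=-4, -1+-2=-3
a = 1: 1+-4=-3, 1+-3=-2, 1+-2=-1
a = 7: 7+-4=3, 7+-3=4, 7+-2=5
Collecting distinct sums: A + B = {-11, -10, -9, -8, -7, -5, -4, -3, -2, -1, 3, 4, 5}
|A + B| = 13

A + B = {-11, -10, -9, -8, -7, -5, -4, -3, -2, -1, 3, 4, 5}


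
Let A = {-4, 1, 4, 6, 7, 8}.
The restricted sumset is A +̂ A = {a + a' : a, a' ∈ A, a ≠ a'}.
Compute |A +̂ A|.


Restricted sumset: A +̂ A = {a + a' : a ∈ A, a' ∈ A, a ≠ a'}.
Equivalently, take A + A and drop any sum 2a that is achievable ONLY as a + a for a ∈ A (i.e. sums representable only with equal summands).
Enumerate pairs (a, a') with a < a' (symmetric, so each unordered pair gives one sum; this covers all a ≠ a'):
  -4 + 1 = -3
  -4 + 4 = 0
  -4 + 6 = 2
  -4 + 7 = 3
  -4 + 8 = 4
  1 + 4 = 5
  1 + 6 = 7
  1 + 7 = 8
  1 + 8 = 9
  4 + 6 = 10
  4 + 7 = 11
  4 + 8 = 12
  6 + 7 = 13
  6 + 8 = 14
  7 + 8 = 15
Collected distinct sums: {-3, 0, 2, 3, 4, 5, 7, 8, 9, 10, 11, 12, 13, 14, 15}
|A +̂ A| = 15
(Reference bound: |A +̂ A| ≥ 2|A| - 3 for |A| ≥ 2, with |A| = 6 giving ≥ 9.)

|A +̂ A| = 15


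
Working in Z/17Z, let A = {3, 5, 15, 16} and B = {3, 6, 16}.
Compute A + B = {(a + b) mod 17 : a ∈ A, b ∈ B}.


Work in Z/17Z: reduce every sum a + b modulo 17.
Enumerate all 12 pairs:
a = 3: 3+3=6, 3+6=9, 3+16=2
a = 5: 5+3=8, 5+6=11, 5+16=4
a = 15: 15+3=1, 15+6=4, 15+16=14
a = 16: 16+3=2, 16+6=5, 16+16=15
Distinct residues collected: {1, 2, 4, 5, 6, 8, 9, 11, 14, 15}
|A + B| = 10 (out of 17 total residues).

A + B = {1, 2, 4, 5, 6, 8, 9, 11, 14, 15}


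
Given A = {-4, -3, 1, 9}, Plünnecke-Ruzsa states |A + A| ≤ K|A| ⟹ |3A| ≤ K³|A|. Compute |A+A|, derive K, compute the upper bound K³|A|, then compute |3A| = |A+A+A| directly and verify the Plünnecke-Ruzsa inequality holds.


|A| = 4.
Step 1: Compute A + A by enumerating all 16 pairs.
A + A = {-8, -7, -6, -3, -2, 2, 5, 6, 10, 18}, so |A + A| = 10.
Step 2: Doubling constant K = |A + A|/|A| = 10/4 = 10/4 ≈ 2.5000.
Step 3: Plünnecke-Ruzsa gives |3A| ≤ K³·|A| = (2.5000)³ · 4 ≈ 62.5000.
Step 4: Compute 3A = A + A + A directly by enumerating all triples (a,b,c) ∈ A³; |3A| = 19.
Step 5: Check 19 ≤ 62.5000? Yes ✓.

K = 10/4, Plünnecke-Ruzsa bound K³|A| ≈ 62.5000, |3A| = 19, inequality holds.


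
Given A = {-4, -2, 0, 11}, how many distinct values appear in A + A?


A + A = {a + a' : a, a' ∈ A}; |A| = 4.
General bounds: 2|A| - 1 ≤ |A + A| ≤ |A|(|A|+1)/2, i.e. 7 ≤ |A + A| ≤ 10.
Lower bound 2|A|-1 is attained iff A is an arithmetic progression.
Enumerate sums a + a' for a ≤ a' (symmetric, so this suffices):
a = -4: -4+-4=-8, -4+-2=-6, -4+0=-4, -4+11=7
a = -2: -2+-2=-4, -2+0=-2, -2+11=9
a = 0: 0+0=0, 0+11=11
a = 11: 11+11=22
Distinct sums: {-8, -6, -4, -2, 0, 7, 9, 11, 22}
|A + A| = 9

|A + A| = 9


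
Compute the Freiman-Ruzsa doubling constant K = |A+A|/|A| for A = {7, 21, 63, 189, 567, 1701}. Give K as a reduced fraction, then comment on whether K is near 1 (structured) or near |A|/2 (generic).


|A| = 6.
Compute A + A by enumerating all 36 pairs.
A + A = {14, 28, 42, 70, 84, 126, 196, 210, 252, 378, 574, 588, 630, 756, 1134, 1708, 1722, 1764, 1890, 2268, 3402}, so |A + A| = 21.
K = |A + A| / |A| = 21/6 = 7/2 ≈ 3.5000.
Reference: AP of size 6 gives K = 11/6 ≈ 1.8333; a fully generic set of size 6 gives K ≈ 3.5000.

|A| = 6, |A + A| = 21, K = 21/6 = 7/2.


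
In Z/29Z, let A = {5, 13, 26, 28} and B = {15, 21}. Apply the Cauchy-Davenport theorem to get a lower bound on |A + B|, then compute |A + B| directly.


Cauchy-Davenport: |A + B| ≥ min(p, |A| + |B| - 1) for A, B nonempty in Z/pZ.
|A| = 4, |B| = 2, p = 29.
CD lower bound = min(29, 4 + 2 - 1) = min(29, 5) = 5.
Compute A + B mod 29 directly:
a = 5: 5+15=20, 5+21=26
a = 13: 13+15=28, 13+21=5
a = 26: 26+15=12, 26+21=18
a = 28: 28+15=14, 28+21=20
A + B = {5, 12, 14, 18, 20, 26, 28}, so |A + B| = 7.
Verify: 7 ≥ 5? Yes ✓.

CD lower bound = 5, actual |A + B| = 7.


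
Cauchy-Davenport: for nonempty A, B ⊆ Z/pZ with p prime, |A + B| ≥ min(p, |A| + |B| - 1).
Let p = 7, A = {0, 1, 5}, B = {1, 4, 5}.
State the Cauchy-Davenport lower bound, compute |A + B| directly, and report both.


Cauchy-Davenport: |A + B| ≥ min(p, |A| + |B| - 1) for A, B nonempty in Z/pZ.
|A| = 3, |B| = 3, p = 7.
CD lower bound = min(7, 3 + 3 - 1) = min(7, 5) = 5.
Compute A + B mod 7 directly:
a = 0: 0+1=1, 0+4=4, 0+5=5
a = 1: 1+1=2, 1+4=5, 1+5=6
a = 5: 5+1=6, 5+4=2, 5+5=3
A + B = {1, 2, 3, 4, 5, 6}, so |A + B| = 6.
Verify: 6 ≥ 5? Yes ✓.

CD lower bound = 5, actual |A + B| = 6.


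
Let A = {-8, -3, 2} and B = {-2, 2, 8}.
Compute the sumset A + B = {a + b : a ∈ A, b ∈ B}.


A + B = {a + b : a ∈ A, b ∈ B}.
Enumerate all |A|·|B| = 3·3 = 9 pairs (a, b) and collect distinct sums.
a = -8: -8+-2=-10, -8+2=-6, -8+8=0
a = -3: -3+-2=-5, -3+2=-1, -3+8=5
a = 2: 2+-2=0, 2+2=4, 2+8=10
Collecting distinct sums: A + B = {-10, -6, -5, -1, 0, 4, 5, 10}
|A + B| = 8

A + B = {-10, -6, -5, -1, 0, 4, 5, 10}


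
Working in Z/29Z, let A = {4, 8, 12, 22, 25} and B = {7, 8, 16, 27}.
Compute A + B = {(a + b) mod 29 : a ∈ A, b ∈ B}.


Work in Z/29Z: reduce every sum a + b modulo 29.
Enumerate all 20 pairs:
a = 4: 4+7=11, 4+8=12, 4+16=20, 4+27=2
a = 8: 8+7=15, 8+8=16, 8+16=24, 8+27=6
a = 12: 12+7=19, 12+8=20, 12+16=28, 12+27=10
a = 22: 22+7=0, 22+8=1, 22+16=9, 22+27=20
a = 25: 25+7=3, 25+8=4, 25+16=12, 25+27=23
Distinct residues collected: {0, 1, 2, 3, 4, 6, 9, 10, 11, 12, 15, 16, 19, 20, 23, 24, 28}
|A + B| = 17 (out of 29 total residues).

A + B = {0, 1, 2, 3, 4, 6, 9, 10, 11, 12, 15, 16, 19, 20, 23, 24, 28}


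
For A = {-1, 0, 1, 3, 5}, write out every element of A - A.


A - A = {a - a' : a, a' ∈ A}.
Compute a - a' for each ordered pair (a, a'):
a = -1: -1--1=0, -1-0=-1, -1-1=-2, -1-3=-4, -1-5=-6
a = 0: 0--1=1, 0-0=0, 0-1=-1, 0-3=-3, 0-5=-5
a = 1: 1--1=2, 1-0=1, 1-1=0, 1-3=-2, 1-5=-4
a = 3: 3--1=4, 3-0=3, 3-1=2, 3-3=0, 3-5=-2
a = 5: 5--1=6, 5-0=5, 5-1=4, 5-3=2, 5-5=0
Collecting distinct values (and noting 0 appears from a-a):
A - A = {-6, -5, -4, -3, -2, -1, 0, 1, 2, 3, 4, 5, 6}
|A - A| = 13

A - A = {-6, -5, -4, -3, -2, -1, 0, 1, 2, 3, 4, 5, 6}


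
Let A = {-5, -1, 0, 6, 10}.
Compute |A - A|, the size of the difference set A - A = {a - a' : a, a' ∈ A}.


A - A = {a - a' : a, a' ∈ A}; |A| = 5.
Bounds: 2|A|-1 ≤ |A - A| ≤ |A|² - |A| + 1, i.e. 9 ≤ |A - A| ≤ 21.
Note: 0 ∈ A - A always (from a - a). The set is symmetric: if d ∈ A - A then -d ∈ A - A.
Enumerate nonzero differences d = a - a' with a > a' (then include -d):
Positive differences: {1, 4, 5, 6, 7, 10, 11, 15}
Full difference set: {0} ∪ (positive diffs) ∪ (negative diffs).
|A - A| = 1 + 2·8 = 17 (matches direct enumeration: 17).

|A - A| = 17


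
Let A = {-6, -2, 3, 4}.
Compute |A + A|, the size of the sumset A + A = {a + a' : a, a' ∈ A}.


A + A = {a + a' : a, a' ∈ A}; |A| = 4.
General bounds: 2|A| - 1 ≤ |A + A| ≤ |A|(|A|+1)/2, i.e. 7 ≤ |A + A| ≤ 10.
Lower bound 2|A|-1 is attained iff A is an arithmetic progression.
Enumerate sums a + a' for a ≤ a' (symmetric, so this suffices):
a = -6: -6+-6=-12, -6+-2=-8, -6+3=-3, -6+4=-2
a = -2: -2+-2=-4, -2+3=1, -2+4=2
a = 3: 3+3=6, 3+4=7
a = 4: 4+4=8
Distinct sums: {-12, -8, -4, -3, -2, 1, 2, 6, 7, 8}
|A + A| = 10

|A + A| = 10


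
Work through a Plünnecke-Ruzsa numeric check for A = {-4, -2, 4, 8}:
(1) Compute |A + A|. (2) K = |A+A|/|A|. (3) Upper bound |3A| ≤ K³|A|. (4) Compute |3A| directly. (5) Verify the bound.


|A| = 4.
Step 1: Compute A + A by enumerating all 16 pairs.
A + A = {-8, -6, -4, 0, 2, 4, 6, 8, 12, 16}, so |A + A| = 10.
Step 2: Doubling constant K = |A + A|/|A| = 10/4 = 10/4 ≈ 2.5000.
Step 3: Plünnecke-Ruzsa gives |3A| ≤ K³·|A| = (2.5000)³ · 4 ≈ 62.5000.
Step 4: Compute 3A = A + A + A directly by enumerating all triples (a,b,c) ∈ A³; |3A| = 17.
Step 5: Check 17 ≤ 62.5000? Yes ✓.

K = 10/4, Plünnecke-Ruzsa bound K³|A| ≈ 62.5000, |3A| = 17, inequality holds.


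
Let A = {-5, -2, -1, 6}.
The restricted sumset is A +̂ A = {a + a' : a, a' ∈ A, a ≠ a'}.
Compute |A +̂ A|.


Restricted sumset: A +̂ A = {a + a' : a ∈ A, a' ∈ A, a ≠ a'}.
Equivalently, take A + A and drop any sum 2a that is achievable ONLY as a + a for a ∈ A (i.e. sums representable only with equal summands).
Enumerate pairs (a, a') with a < a' (symmetric, so each unordered pair gives one sum; this covers all a ≠ a'):
  -5 + -2 = -7
  -5 + -1 = -6
  -5 + 6 = 1
  -2 + -1 = -3
  -2 + 6 = 4
  -1 + 6 = 5
Collected distinct sums: {-7, -6, -3, 1, 4, 5}
|A +̂ A| = 6
(Reference bound: |A +̂ A| ≥ 2|A| - 3 for |A| ≥ 2, with |A| = 4 giving ≥ 5.)

|A +̂ A| = 6


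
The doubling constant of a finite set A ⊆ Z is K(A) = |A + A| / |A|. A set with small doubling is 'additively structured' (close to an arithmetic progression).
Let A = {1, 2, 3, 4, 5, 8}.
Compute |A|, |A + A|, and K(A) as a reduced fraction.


|A| = 6.
Compute A + A by enumerating all 36 pairs.
A + A = {2, 3, 4, 5, 6, 7, 8, 9, 10, 11, 12, 13, 16}, so |A + A| = 13.
K = |A + A| / |A| = 13/6 (already in lowest terms) ≈ 2.1667.
Reference: AP of size 6 gives K = 11/6 ≈ 1.8333; a fully generic set of size 6 gives K ≈ 3.5000.

|A| = 6, |A + A| = 13, K = 13/6.


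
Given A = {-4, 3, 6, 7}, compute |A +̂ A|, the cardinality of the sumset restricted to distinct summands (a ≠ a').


Restricted sumset: A +̂ A = {a + a' : a ∈ A, a' ∈ A, a ≠ a'}.
Equivalently, take A + A and drop any sum 2a that is achievable ONLY as a + a for a ∈ A (i.e. sums representable only with equal summands).
Enumerate pairs (a, a') with a < a' (symmetric, so each unordered pair gives one sum; this covers all a ≠ a'):
  -4 + 3 = -1
  -4 + 6 = 2
  -4 + 7 = 3
  3 + 6 = 9
  3 + 7 = 10
  6 + 7 = 13
Collected distinct sums: {-1, 2, 3, 9, 10, 13}
|A +̂ A| = 6
(Reference bound: |A +̂ A| ≥ 2|A| - 3 for |A| ≥ 2, with |A| = 4 giving ≥ 5.)

|A +̂ A| = 6


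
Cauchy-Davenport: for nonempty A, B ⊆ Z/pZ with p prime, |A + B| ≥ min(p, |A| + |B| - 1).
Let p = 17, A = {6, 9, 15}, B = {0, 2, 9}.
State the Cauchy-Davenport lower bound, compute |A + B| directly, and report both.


Cauchy-Davenport: |A + B| ≥ min(p, |A| + |B| - 1) for A, B nonempty in Z/pZ.
|A| = 3, |B| = 3, p = 17.
CD lower bound = min(17, 3 + 3 - 1) = min(17, 5) = 5.
Compute A + B mod 17 directly:
a = 6: 6+0=6, 6+2=8, 6+9=15
a = 9: 9+0=9, 9+2=11, 9+9=1
a = 15: 15+0=15, 15+2=0, 15+9=7
A + B = {0, 1, 6, 7, 8, 9, 11, 15}, so |A + B| = 8.
Verify: 8 ≥ 5? Yes ✓.

CD lower bound = 5, actual |A + B| = 8.


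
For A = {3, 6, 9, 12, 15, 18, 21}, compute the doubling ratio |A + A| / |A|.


|A| = 7.
Compute A + A by enumerating all 49 pairs.
A + A = {6, 9, 12, 15, 18, 21, 24, 27, 30, 33, 36, 39, 42}, so |A + A| = 13.
K = |A + A| / |A| = 13/7 (already in lowest terms) ≈ 1.8571.
Reference: AP of size 7 gives K = 13/7 ≈ 1.8571; a fully generic set of size 7 gives K ≈ 4.0000.

|A| = 7, |A + A| = 13, K = 13/7.


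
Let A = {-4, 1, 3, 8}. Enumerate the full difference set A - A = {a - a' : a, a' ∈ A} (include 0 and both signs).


A - A = {a - a' : a, a' ∈ A}.
Compute a - a' for each ordered pair (a, a'):
a = -4: -4--4=0, -4-1=-5, -4-3=-7, -4-8=-12
a = 1: 1--4=5, 1-1=0, 1-3=-2, 1-8=-7
a = 3: 3--4=7, 3-1=2, 3-3=0, 3-8=-5
a = 8: 8--4=12, 8-1=7, 8-3=5, 8-8=0
Collecting distinct values (and noting 0 appears from a-a):
A - A = {-12, -7, -5, -2, 0, 2, 5, 7, 12}
|A - A| = 9

A - A = {-12, -7, -5, -2, 0, 2, 5, 7, 12}


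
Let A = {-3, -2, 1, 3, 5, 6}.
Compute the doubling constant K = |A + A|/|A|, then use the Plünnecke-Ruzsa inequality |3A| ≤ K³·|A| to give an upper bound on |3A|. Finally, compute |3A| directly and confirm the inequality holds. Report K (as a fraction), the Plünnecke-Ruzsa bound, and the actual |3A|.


|A| = 6.
Step 1: Compute A + A by enumerating all 36 pairs.
A + A = {-6, -5, -4, -2, -1, 0, 1, 2, 3, 4, 6, 7, 8, 9, 10, 11, 12}, so |A + A| = 17.
Step 2: Doubling constant K = |A + A|/|A| = 17/6 = 17/6 ≈ 2.8333.
Step 3: Plünnecke-Ruzsa gives |3A| ≤ K³·|A| = (2.8333)³ · 6 ≈ 136.4722.
Step 4: Compute 3A = A + A + A directly by enumerating all triples (a,b,c) ∈ A³; |3A| = 28.
Step 5: Check 28 ≤ 136.4722? Yes ✓.

K = 17/6, Plünnecke-Ruzsa bound K³|A| ≈ 136.4722, |3A| = 28, inequality holds.


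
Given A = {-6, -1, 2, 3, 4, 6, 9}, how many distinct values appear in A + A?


A + A = {a + a' : a, a' ∈ A}; |A| = 7.
General bounds: 2|A| - 1 ≤ |A + A| ≤ |A|(|A|+1)/2, i.e. 13 ≤ |A + A| ≤ 28.
Lower bound 2|A|-1 is attained iff A is an arithmetic progression.
Enumerate sums a + a' for a ≤ a' (symmetric, so this suffices):
a = -6: -6+-6=-12, -6+-1=-7, -6+2=-4, -6+3=-3, -6+4=-2, -6+6=0, -6+9=3
a = -1: -1+-1=-2, -1+2=1, -1+3=2, -1+4=3, -1+6=5, -1+9=8
a = 2: 2+2=4, 2+3=5, 2+4=6, 2+6=8, 2+9=11
a = 3: 3+3=6, 3+4=7, 3+6=9, 3+9=12
a = 4: 4+4=8, 4+6=10, 4+9=13
a = 6: 6+6=12, 6+9=15
a = 9: 9+9=18
Distinct sums: {-12, -7, -4, -3, -2, 0, 1, 2, 3, 4, 5, 6, 7, 8, 9, 10, 11, 12, 13, 15, 18}
|A + A| = 21

|A + A| = 21


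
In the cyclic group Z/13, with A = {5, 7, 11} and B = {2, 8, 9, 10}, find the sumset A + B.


Work in Z/13Z: reduce every sum a + b modulo 13.
Enumerate all 12 pairs:
a = 5: 5+2=7, 5+8=0, 5+9=1, 5+10=2
a = 7: 7+2=9, 7+8=2, 7+9=3, 7+10=4
a = 11: 11+2=0, 11+8=6, 11+9=7, 11+10=8
Distinct residues collected: {0, 1, 2, 3, 4, 6, 7, 8, 9}
|A + B| = 9 (out of 13 total residues).

A + B = {0, 1, 2, 3, 4, 6, 7, 8, 9}


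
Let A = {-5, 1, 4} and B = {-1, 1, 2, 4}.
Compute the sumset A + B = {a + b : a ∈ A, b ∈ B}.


A + B = {a + b : a ∈ A, b ∈ B}.
Enumerate all |A|·|B| = 3·4 = 12 pairs (a, b) and collect distinct sums.
a = -5: -5+-1=-6, -5+1=-4, -5+2=-3, -5+4=-1
a = 1: 1+-1=0, 1+1=2, 1+2=3, 1+4=5
a = 4: 4+-1=3, 4+1=5, 4+2=6, 4+4=8
Collecting distinct sums: A + B = {-6, -4, -3, -1, 0, 2, 3, 5, 6, 8}
|A + B| = 10

A + B = {-6, -4, -3, -1, 0, 2, 3, 5, 6, 8}


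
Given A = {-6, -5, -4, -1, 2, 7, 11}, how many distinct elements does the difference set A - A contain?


A - A = {a - a' : a, a' ∈ A}; |A| = 7.
Bounds: 2|A|-1 ≤ |A - A| ≤ |A|² - |A| + 1, i.e. 13 ≤ |A - A| ≤ 43.
Note: 0 ∈ A - A always (from a - a). The set is symmetric: if d ∈ A - A then -d ∈ A - A.
Enumerate nonzero differences d = a - a' with a > a' (then include -d):
Positive differences: {1, 2, 3, 4, 5, 6, 7, 8, 9, 11, 12, 13, 15, 16, 17}
Full difference set: {0} ∪ (positive diffs) ∪ (negative diffs).
|A - A| = 1 + 2·15 = 31 (matches direct enumeration: 31).

|A - A| = 31


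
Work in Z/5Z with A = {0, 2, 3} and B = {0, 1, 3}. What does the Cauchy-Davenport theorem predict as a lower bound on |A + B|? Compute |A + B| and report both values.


Cauchy-Davenport: |A + B| ≥ min(p, |A| + |B| - 1) for A, B nonempty in Z/pZ.
|A| = 3, |B| = 3, p = 5.
CD lower bound = min(5, 3 + 3 - 1) = min(5, 5) = 5.
Compute A + B mod 5 directly:
a = 0: 0+0=0, 0+1=1, 0+3=3
a = 2: 2+0=2, 2+1=3, 2+3=0
a = 3: 3+0=3, 3+1=4, 3+3=1
A + B = {0, 1, 2, 3, 4}, so |A + B| = 5.
Verify: 5 ≥ 5? Yes ✓.

CD lower bound = 5, actual |A + B| = 5.


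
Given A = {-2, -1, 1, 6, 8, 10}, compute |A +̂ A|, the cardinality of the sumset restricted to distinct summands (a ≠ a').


Restricted sumset: A +̂ A = {a + a' : a ∈ A, a' ∈ A, a ≠ a'}.
Equivalently, take A + A and drop any sum 2a that is achievable ONLY as a + a for a ∈ A (i.e. sums representable only with equal summands).
Enumerate pairs (a, a') with a < a' (symmetric, so each unordered pair gives one sum; this covers all a ≠ a'):
  -2 + -1 = -3
  -2 + 1 = -1
  -2 + 6 = 4
  -2 + 8 = 6
  -2 + 10 = 8
  -1 + 1 = 0
  -1 + 6 = 5
  -1 + 8 = 7
  -1 + 10 = 9
  1 + 6 = 7
  1 + 8 = 9
  1 + 10 = 11
  6 + 8 = 14
  6 + 10 = 16
  8 + 10 = 18
Collected distinct sums: {-3, -1, 0, 4, 5, 6, 7, 8, 9, 11, 14, 16, 18}
|A +̂ A| = 13
(Reference bound: |A +̂ A| ≥ 2|A| - 3 for |A| ≥ 2, with |A| = 6 giving ≥ 9.)

|A +̂ A| = 13


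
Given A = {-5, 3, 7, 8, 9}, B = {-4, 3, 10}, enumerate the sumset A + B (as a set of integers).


A + B = {a + b : a ∈ A, b ∈ B}.
Enumerate all |A|·|B| = 5·3 = 15 pairs (a, b) and collect distinct sums.
a = -5: -5+-4=-9, -5+3=-2, -5+10=5
a = 3: 3+-4=-1, 3+3=6, 3+10=13
a = 7: 7+-4=3, 7+3=10, 7+10=17
a = 8: 8+-4=4, 8+3=11, 8+10=18
a = 9: 9+-4=5, 9+3=12, 9+10=19
Collecting distinct sums: A + B = {-9, -2, -1, 3, 4, 5, 6, 10, 11, 12, 13, 17, 18, 19}
|A + B| = 14

A + B = {-9, -2, -1, 3, 4, 5, 6, 10, 11, 12, 13, 17, 18, 19}


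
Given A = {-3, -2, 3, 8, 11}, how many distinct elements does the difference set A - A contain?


A - A = {a - a' : a, a' ∈ A}; |A| = 5.
Bounds: 2|A|-1 ≤ |A - A| ≤ |A|² - |A| + 1, i.e. 9 ≤ |A - A| ≤ 21.
Note: 0 ∈ A - A always (from a - a). The set is symmetric: if d ∈ A - A then -d ∈ A - A.
Enumerate nonzero differences d = a - a' with a > a' (then include -d):
Positive differences: {1, 3, 5, 6, 8, 10, 11, 13, 14}
Full difference set: {0} ∪ (positive diffs) ∪ (negative diffs).
|A - A| = 1 + 2·9 = 19 (matches direct enumeration: 19).

|A - A| = 19


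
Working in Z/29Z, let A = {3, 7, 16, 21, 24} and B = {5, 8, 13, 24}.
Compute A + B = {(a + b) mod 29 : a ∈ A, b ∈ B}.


Work in Z/29Z: reduce every sum a + b modulo 29.
Enumerate all 20 pairs:
a = 3: 3+5=8, 3+8=11, 3+13=16, 3+24=27
a = 7: 7+5=12, 7+8=15, 7+13=20, 7+24=2
a = 16: 16+5=21, 16+8=24, 16+13=0, 16+24=11
a = 21: 21+5=26, 21+8=0, 21+13=5, 21+24=16
a = 24: 24+5=0, 24+8=3, 24+13=8, 24+24=19
Distinct residues collected: {0, 2, 3, 5, 8, 11, 12, 15, 16, 19, 20, 21, 24, 26, 27}
|A + B| = 15 (out of 29 total residues).

A + B = {0, 2, 3, 5, 8, 11, 12, 15, 16, 19, 20, 21, 24, 26, 27}


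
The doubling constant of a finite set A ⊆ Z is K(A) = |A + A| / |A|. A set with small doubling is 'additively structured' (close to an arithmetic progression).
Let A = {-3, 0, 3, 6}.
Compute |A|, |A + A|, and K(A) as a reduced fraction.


|A| = 4.
Compute A + A by enumerating all 16 pairs.
A + A = {-6, -3, 0, 3, 6, 9, 12}, so |A + A| = 7.
K = |A + A| / |A| = 7/4 (already in lowest terms) ≈ 1.7500.
Reference: AP of size 4 gives K = 7/4 ≈ 1.7500; a fully generic set of size 4 gives K ≈ 2.5000.

|A| = 4, |A + A| = 7, K = 7/4.


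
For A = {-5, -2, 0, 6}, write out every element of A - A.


A - A = {a - a' : a, a' ∈ A}.
Compute a - a' for each ordered pair (a, a'):
a = -5: -5--5=0, -5--2=-3, -5-0=-5, -5-6=-11
a = -2: -2--5=3, -2--2=0, -2-0=-2, -2-6=-8
a = 0: 0--5=5, 0--2=2, 0-0=0, 0-6=-6
a = 6: 6--5=11, 6--2=8, 6-0=6, 6-6=0
Collecting distinct values (and noting 0 appears from a-a):
A - A = {-11, -8, -6, -5, -3, -2, 0, 2, 3, 5, 6, 8, 11}
|A - A| = 13

A - A = {-11, -8, -6, -5, -3, -2, 0, 2, 3, 5, 6, 8, 11}


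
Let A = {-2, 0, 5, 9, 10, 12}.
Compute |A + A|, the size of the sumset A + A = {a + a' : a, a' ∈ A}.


A + A = {a + a' : a, a' ∈ A}; |A| = 6.
General bounds: 2|A| - 1 ≤ |A + A| ≤ |A|(|A|+1)/2, i.e. 11 ≤ |A + A| ≤ 21.
Lower bound 2|A|-1 is attained iff A is an arithmetic progression.
Enumerate sums a + a' for a ≤ a' (symmetric, so this suffices):
a = -2: -2+-2=-4, -2+0=-2, -2+5=3, -2+9=7, -2+10=8, -2+12=10
a = 0: 0+0=0, 0+5=5, 0+9=9, 0+10=10, 0+12=12
a = 5: 5+5=10, 5+9=14, 5+10=15, 5+12=17
a = 9: 9+9=18, 9+10=19, 9+12=21
a = 10: 10+10=20, 10+12=22
a = 12: 12+12=24
Distinct sums: {-4, -2, 0, 3, 5, 7, 8, 9, 10, 12, 14, 15, 17, 18, 19, 20, 21, 22, 24}
|A + A| = 19

|A + A| = 19


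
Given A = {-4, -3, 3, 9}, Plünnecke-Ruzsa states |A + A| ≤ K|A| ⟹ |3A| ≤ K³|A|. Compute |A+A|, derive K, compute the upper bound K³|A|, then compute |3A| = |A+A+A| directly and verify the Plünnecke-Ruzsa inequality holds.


|A| = 4.
Step 1: Compute A + A by enumerating all 16 pairs.
A + A = {-8, -7, -6, -1, 0, 5, 6, 12, 18}, so |A + A| = 9.
Step 2: Doubling constant K = |A + A|/|A| = 9/4 = 9/4 ≈ 2.2500.
Step 3: Plünnecke-Ruzsa gives |3A| ≤ K³·|A| = (2.2500)³ · 4 ≈ 45.5625.
Step 4: Compute 3A = A + A + A directly by enumerating all triples (a,b,c) ∈ A³; |3A| = 16.
Step 5: Check 16 ≤ 45.5625? Yes ✓.

K = 9/4, Plünnecke-Ruzsa bound K³|A| ≈ 45.5625, |3A| = 16, inequality holds.


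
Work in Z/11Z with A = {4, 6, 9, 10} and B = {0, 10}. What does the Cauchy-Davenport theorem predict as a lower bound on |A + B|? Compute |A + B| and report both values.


Cauchy-Davenport: |A + B| ≥ min(p, |A| + |B| - 1) for A, B nonempty in Z/pZ.
|A| = 4, |B| = 2, p = 11.
CD lower bound = min(11, 4 + 2 - 1) = min(11, 5) = 5.
Compute A + B mod 11 directly:
a = 4: 4+0=4, 4+10=3
a = 6: 6+0=6, 6+10=5
a = 9: 9+0=9, 9+10=8
a = 10: 10+0=10, 10+10=9
A + B = {3, 4, 5, 6, 8, 9, 10}, so |A + B| = 7.
Verify: 7 ≥ 5? Yes ✓.

CD lower bound = 5, actual |A + B| = 7.


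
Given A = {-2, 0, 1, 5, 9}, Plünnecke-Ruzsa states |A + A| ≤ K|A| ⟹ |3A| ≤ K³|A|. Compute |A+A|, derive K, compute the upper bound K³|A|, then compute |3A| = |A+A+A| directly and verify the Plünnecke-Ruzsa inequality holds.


|A| = 5.
Step 1: Compute A + A by enumerating all 25 pairs.
A + A = {-4, -2, -1, 0, 1, 2, 3, 5, 6, 7, 9, 10, 14, 18}, so |A + A| = 14.
Step 2: Doubling constant K = |A + A|/|A| = 14/5 = 14/5 ≈ 2.8000.
Step 3: Plünnecke-Ruzsa gives |3A| ≤ K³·|A| = (2.8000)³ · 5 ≈ 109.7600.
Step 4: Compute 3A = A + A + A directly by enumerating all triples (a,b,c) ∈ A³; |3A| = 25.
Step 5: Check 25 ≤ 109.7600? Yes ✓.

K = 14/5, Plünnecke-Ruzsa bound K³|A| ≈ 109.7600, |3A| = 25, inequality holds.


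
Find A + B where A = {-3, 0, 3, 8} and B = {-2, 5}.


A + B = {a + b : a ∈ A, b ∈ B}.
Enumerate all |A|·|B| = 4·2 = 8 pairs (a, b) and collect distinct sums.
a = -3: -3+-2=-5, -3+5=2
a = 0: 0+-2=-2, 0+5=5
a = 3: 3+-2=1, 3+5=8
a = 8: 8+-2=6, 8+5=13
Collecting distinct sums: A + B = {-5, -2, 1, 2, 5, 6, 8, 13}
|A + B| = 8

A + B = {-5, -2, 1, 2, 5, 6, 8, 13}


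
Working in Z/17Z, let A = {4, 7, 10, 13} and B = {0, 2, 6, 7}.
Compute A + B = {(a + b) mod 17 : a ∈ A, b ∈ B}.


Work in Z/17Z: reduce every sum a + b modulo 17.
Enumerate all 16 pairs:
a = 4: 4+0=4, 4+2=6, 4+6=10, 4+7=11
a = 7: 7+0=7, 7+2=9, 7+6=13, 7+7=14
a = 10: 10+0=10, 10+2=12, 10+6=16, 10+7=0
a = 13: 13+0=13, 13+2=15, 13+6=2, 13+7=3
Distinct residues collected: {0, 2, 3, 4, 6, 7, 9, 10, 11, 12, 13, 14, 15, 16}
|A + B| = 14 (out of 17 total residues).

A + B = {0, 2, 3, 4, 6, 7, 9, 10, 11, 12, 13, 14, 15, 16}


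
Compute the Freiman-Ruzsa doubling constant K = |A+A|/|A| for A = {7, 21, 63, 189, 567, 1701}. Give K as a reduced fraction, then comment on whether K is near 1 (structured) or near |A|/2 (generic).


|A| = 6.
Compute A + A by enumerating all 36 pairs.
A + A = {14, 28, 42, 70, 84, 126, 196, 210, 252, 378, 574, 588, 630, 756, 1134, 1708, 1722, 1764, 1890, 2268, 3402}, so |A + A| = 21.
K = |A + A| / |A| = 21/6 = 7/2 ≈ 3.5000.
Reference: AP of size 6 gives K = 11/6 ≈ 1.8333; a fully generic set of size 6 gives K ≈ 3.5000.

|A| = 6, |A + A| = 21, K = 21/6 = 7/2.


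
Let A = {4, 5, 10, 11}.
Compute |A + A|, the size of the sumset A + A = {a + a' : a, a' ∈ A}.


A + A = {a + a' : a, a' ∈ A}; |A| = 4.
General bounds: 2|A| - 1 ≤ |A + A| ≤ |A|(|A|+1)/2, i.e. 7 ≤ |A + A| ≤ 10.
Lower bound 2|A|-1 is attained iff A is an arithmetic progression.
Enumerate sums a + a' for a ≤ a' (symmetric, so this suffices):
a = 4: 4+4=8, 4+5=9, 4+10=14, 4+11=15
a = 5: 5+5=10, 5+10=15, 5+11=16
a = 10: 10+10=20, 10+11=21
a = 11: 11+11=22
Distinct sums: {8, 9, 10, 14, 15, 16, 20, 21, 22}
|A + A| = 9

|A + A| = 9


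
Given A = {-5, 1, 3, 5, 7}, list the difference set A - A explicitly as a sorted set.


A - A = {a - a' : a, a' ∈ A}.
Compute a - a' for each ordered pair (a, a'):
a = -5: -5--5=0, -5-1=-6, -5-3=-8, -5-5=-10, -5-7=-12
a = 1: 1--5=6, 1-1=0, 1-3=-2, 1-5=-4, 1-7=-6
a = 3: 3--5=8, 3-1=2, 3-3=0, 3-5=-2, 3-7=-4
a = 5: 5--5=10, 5-1=4, 5-3=2, 5-5=0, 5-7=-2
a = 7: 7--5=12, 7-1=6, 7-3=4, 7-5=2, 7-7=0
Collecting distinct values (and noting 0 appears from a-a):
A - A = {-12, -10, -8, -6, -4, -2, 0, 2, 4, 6, 8, 10, 12}
|A - A| = 13

A - A = {-12, -10, -8, -6, -4, -2, 0, 2, 4, 6, 8, 10, 12}


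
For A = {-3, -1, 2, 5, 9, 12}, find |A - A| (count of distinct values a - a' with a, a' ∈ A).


A - A = {a - a' : a, a' ∈ A}; |A| = 6.
Bounds: 2|A|-1 ≤ |A - A| ≤ |A|² - |A| + 1, i.e. 11 ≤ |A - A| ≤ 31.
Note: 0 ∈ A - A always (from a - a). The set is symmetric: if d ∈ A - A then -d ∈ A - A.
Enumerate nonzero differences d = a - a' with a > a' (then include -d):
Positive differences: {2, 3, 4, 5, 6, 7, 8, 10, 12, 13, 15}
Full difference set: {0} ∪ (positive diffs) ∪ (negative diffs).
|A - A| = 1 + 2·11 = 23 (matches direct enumeration: 23).

|A - A| = 23


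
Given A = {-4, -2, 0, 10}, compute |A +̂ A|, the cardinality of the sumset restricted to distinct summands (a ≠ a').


Restricted sumset: A +̂ A = {a + a' : a ∈ A, a' ∈ A, a ≠ a'}.
Equivalently, take A + A and drop any sum 2a that is achievable ONLY as a + a for a ∈ A (i.e. sums representable only with equal summands).
Enumerate pairs (a, a') with a < a' (symmetric, so each unordered pair gives one sum; this covers all a ≠ a'):
  -4 + -2 = -6
  -4 + 0 = -4
  -4 + 10 = 6
  -2 + 0 = -2
  -2 + 10 = 8
  0 + 10 = 10
Collected distinct sums: {-6, -4, -2, 6, 8, 10}
|A +̂ A| = 6
(Reference bound: |A +̂ A| ≥ 2|A| - 3 for |A| ≥ 2, with |A| = 4 giving ≥ 5.)

|A +̂ A| = 6


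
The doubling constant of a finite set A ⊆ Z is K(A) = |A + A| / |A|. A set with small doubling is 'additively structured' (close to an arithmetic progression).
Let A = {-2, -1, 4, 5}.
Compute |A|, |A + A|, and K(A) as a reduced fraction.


|A| = 4.
Compute A + A by enumerating all 16 pairs.
A + A = {-4, -3, -2, 2, 3, 4, 8, 9, 10}, so |A + A| = 9.
K = |A + A| / |A| = 9/4 (already in lowest terms) ≈ 2.2500.
Reference: AP of size 4 gives K = 7/4 ≈ 1.7500; a fully generic set of size 4 gives K ≈ 2.5000.

|A| = 4, |A + A| = 9, K = 9/4.


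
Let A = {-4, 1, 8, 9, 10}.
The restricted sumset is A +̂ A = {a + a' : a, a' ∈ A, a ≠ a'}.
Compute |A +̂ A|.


Restricted sumset: A +̂ A = {a + a' : a ∈ A, a' ∈ A, a ≠ a'}.
Equivalently, take A + A and drop any sum 2a that is achievable ONLY as a + a for a ∈ A (i.e. sums representable only with equal summands).
Enumerate pairs (a, a') with a < a' (symmetric, so each unordered pair gives one sum; this covers all a ≠ a'):
  -4 + 1 = -3
  -4 + 8 = 4
  -4 + 9 = 5
  -4 + 10 = 6
  1 + 8 = 9
  1 + 9 = 10
  1 + 10 = 11
  8 + 9 = 17
  8 + 10 = 18
  9 + 10 = 19
Collected distinct sums: {-3, 4, 5, 6, 9, 10, 11, 17, 18, 19}
|A +̂ A| = 10
(Reference bound: |A +̂ A| ≥ 2|A| - 3 for |A| ≥ 2, with |A| = 5 giving ≥ 7.)

|A +̂ A| = 10


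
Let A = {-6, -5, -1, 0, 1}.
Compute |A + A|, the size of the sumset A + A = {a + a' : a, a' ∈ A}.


A + A = {a + a' : a, a' ∈ A}; |A| = 5.
General bounds: 2|A| - 1 ≤ |A + A| ≤ |A|(|A|+1)/2, i.e. 9 ≤ |A + A| ≤ 15.
Lower bound 2|A|-1 is attained iff A is an arithmetic progression.
Enumerate sums a + a' for a ≤ a' (symmetric, so this suffices):
a = -6: -6+-6=-12, -6+-5=-11, -6+-1=-7, -6+0=-6, -6+1=-5
a = -5: -5+-5=-10, -5+-1=-6, -5+0=-5, -5+1=-4
a = -1: -1+-1=-2, -1+0=-1, -1+1=0
a = 0: 0+0=0, 0+1=1
a = 1: 1+1=2
Distinct sums: {-12, -11, -10, -7, -6, -5, -4, -2, -1, 0, 1, 2}
|A + A| = 12

|A + A| = 12


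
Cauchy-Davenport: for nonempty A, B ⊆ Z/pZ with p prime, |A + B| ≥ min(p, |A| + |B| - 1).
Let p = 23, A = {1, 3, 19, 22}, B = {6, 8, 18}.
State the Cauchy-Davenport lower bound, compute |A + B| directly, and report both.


Cauchy-Davenport: |A + B| ≥ min(p, |A| + |B| - 1) for A, B nonempty in Z/pZ.
|A| = 4, |B| = 3, p = 23.
CD lower bound = min(23, 4 + 3 - 1) = min(23, 6) = 6.
Compute A + B mod 23 directly:
a = 1: 1+6=7, 1+8=9, 1+18=19
a = 3: 3+6=9, 3+8=11, 3+18=21
a = 19: 19+6=2, 19+8=4, 19+18=14
a = 22: 22+6=5, 22+8=7, 22+18=17
A + B = {2, 4, 5, 7, 9, 11, 14, 17, 19, 21}, so |A + B| = 10.
Verify: 10 ≥ 6? Yes ✓.

CD lower bound = 6, actual |A + B| = 10.


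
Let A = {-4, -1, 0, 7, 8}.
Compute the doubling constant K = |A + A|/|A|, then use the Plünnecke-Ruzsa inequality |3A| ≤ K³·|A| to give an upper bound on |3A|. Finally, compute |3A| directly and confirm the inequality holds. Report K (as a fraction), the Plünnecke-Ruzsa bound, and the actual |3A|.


|A| = 5.
Step 1: Compute A + A by enumerating all 25 pairs.
A + A = {-8, -5, -4, -2, -1, 0, 3, 4, 6, 7, 8, 14, 15, 16}, so |A + A| = 14.
Step 2: Doubling constant K = |A + A|/|A| = 14/5 = 14/5 ≈ 2.8000.
Step 3: Plünnecke-Ruzsa gives |3A| ≤ K³·|A| = (2.8000)³ · 5 ≈ 109.7600.
Step 4: Compute 3A = A + A + A directly by enumerating all triples (a,b,c) ∈ A³; |3A| = 28.
Step 5: Check 28 ≤ 109.7600? Yes ✓.

K = 14/5, Plünnecke-Ruzsa bound K³|A| ≈ 109.7600, |3A| = 28, inequality holds.


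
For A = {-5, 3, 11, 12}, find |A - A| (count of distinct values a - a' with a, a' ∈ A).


A - A = {a - a' : a, a' ∈ A}; |A| = 4.
Bounds: 2|A|-1 ≤ |A - A| ≤ |A|² - |A| + 1, i.e. 7 ≤ |A - A| ≤ 13.
Note: 0 ∈ A - A always (from a - a). The set is symmetric: if d ∈ A - A then -d ∈ A - A.
Enumerate nonzero differences d = a - a' with a > a' (then include -d):
Positive differences: {1, 8, 9, 16, 17}
Full difference set: {0} ∪ (positive diffs) ∪ (negative diffs).
|A - A| = 1 + 2·5 = 11 (matches direct enumeration: 11).

|A - A| = 11


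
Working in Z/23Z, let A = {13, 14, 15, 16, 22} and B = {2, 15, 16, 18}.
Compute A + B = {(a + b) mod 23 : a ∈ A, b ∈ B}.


Work in Z/23Z: reduce every sum a + b modulo 23.
Enumerate all 20 pairs:
a = 13: 13+2=15, 13+15=5, 13+16=6, 13+18=8
a = 14: 14+2=16, 14+15=6, 14+16=7, 14+18=9
a = 15: 15+2=17, 15+15=7, 15+16=8, 15+18=10
a = 16: 16+2=18, 16+15=8, 16+16=9, 16+18=11
a = 22: 22+2=1, 22+15=14, 22+16=15, 22+18=17
Distinct residues collected: {1, 5, 6, 7, 8, 9, 10, 11, 14, 15, 16, 17, 18}
|A + B| = 13 (out of 23 total residues).

A + B = {1, 5, 6, 7, 8, 9, 10, 11, 14, 15, 16, 17, 18}


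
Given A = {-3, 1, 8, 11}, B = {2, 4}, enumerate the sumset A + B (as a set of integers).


A + B = {a + b : a ∈ A, b ∈ B}.
Enumerate all |A|·|B| = 4·2 = 8 pairs (a, b) and collect distinct sums.
a = -3: -3+2=-1, -3+4=1
a = 1: 1+2=3, 1+4=5
a = 8: 8+2=10, 8+4=12
a = 11: 11+2=13, 11+4=15
Collecting distinct sums: A + B = {-1, 1, 3, 5, 10, 12, 13, 15}
|A + B| = 8

A + B = {-1, 1, 3, 5, 10, 12, 13, 15}


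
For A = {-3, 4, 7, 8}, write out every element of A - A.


A - A = {a - a' : a, a' ∈ A}.
Compute a - a' for each ordered pair (a, a'):
a = -3: -3--3=0, -3-4=-7, -3-7=-10, -3-8=-11
a = 4: 4--3=7, 4-4=0, 4-7=-3, 4-8=-4
a = 7: 7--3=10, 7-4=3, 7-7=0, 7-8=-1
a = 8: 8--3=11, 8-4=4, 8-7=1, 8-8=0
Collecting distinct values (and noting 0 appears from a-a):
A - A = {-11, -10, -7, -4, -3, -1, 0, 1, 3, 4, 7, 10, 11}
|A - A| = 13

A - A = {-11, -10, -7, -4, -3, -1, 0, 1, 3, 4, 7, 10, 11}


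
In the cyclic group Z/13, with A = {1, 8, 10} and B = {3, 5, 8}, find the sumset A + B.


Work in Z/13Z: reduce every sum a + b modulo 13.
Enumerate all 9 pairs:
a = 1: 1+3=4, 1+5=6, 1+8=9
a = 8: 8+3=11, 8+5=0, 8+8=3
a = 10: 10+3=0, 10+5=2, 10+8=5
Distinct residues collected: {0, 2, 3, 4, 5, 6, 9, 11}
|A + B| = 8 (out of 13 total residues).

A + B = {0, 2, 3, 4, 5, 6, 9, 11}


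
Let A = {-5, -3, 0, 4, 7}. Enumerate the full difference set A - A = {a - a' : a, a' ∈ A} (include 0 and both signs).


A - A = {a - a' : a, a' ∈ A}.
Compute a - a' for each ordered pair (a, a'):
a = -5: -5--5=0, -5--3=-2, -5-0=-5, -5-4=-9, -5-7=-12
a = -3: -3--5=2, -3--3=0, -3-0=-3, -3-4=-7, -3-7=-10
a = 0: 0--5=5, 0--3=3, 0-0=0, 0-4=-4, 0-7=-7
a = 4: 4--5=9, 4--3=7, 4-0=4, 4-4=0, 4-7=-3
a = 7: 7--5=12, 7--3=10, 7-0=7, 7-4=3, 7-7=0
Collecting distinct values (and noting 0 appears from a-a):
A - A = {-12, -10, -9, -7, -5, -4, -3, -2, 0, 2, 3, 4, 5, 7, 9, 10, 12}
|A - A| = 17

A - A = {-12, -10, -9, -7, -5, -4, -3, -2, 0, 2, 3, 4, 5, 7, 9, 10, 12}


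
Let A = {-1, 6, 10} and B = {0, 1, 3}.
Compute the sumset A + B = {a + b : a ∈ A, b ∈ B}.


A + B = {a + b : a ∈ A, b ∈ B}.
Enumerate all |A|·|B| = 3·3 = 9 pairs (a, b) and collect distinct sums.
a = -1: -1+0=-1, -1+1=0, -1+3=2
a = 6: 6+0=6, 6+1=7, 6+3=9
a = 10: 10+0=10, 10+1=11, 10+3=13
Collecting distinct sums: A + B = {-1, 0, 2, 6, 7, 9, 10, 11, 13}
|A + B| = 9

A + B = {-1, 0, 2, 6, 7, 9, 10, 11, 13}


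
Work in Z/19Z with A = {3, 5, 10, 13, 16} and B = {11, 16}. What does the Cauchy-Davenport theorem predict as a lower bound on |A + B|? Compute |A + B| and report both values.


Cauchy-Davenport: |A + B| ≥ min(p, |A| + |B| - 1) for A, B nonempty in Z/pZ.
|A| = 5, |B| = 2, p = 19.
CD lower bound = min(19, 5 + 2 - 1) = min(19, 6) = 6.
Compute A + B mod 19 directly:
a = 3: 3+11=14, 3+16=0
a = 5: 5+11=16, 5+16=2
a = 10: 10+11=2, 10+16=7
a = 13: 13+11=5, 13+16=10
a = 16: 16+11=8, 16+16=13
A + B = {0, 2, 5, 7, 8, 10, 13, 14, 16}, so |A + B| = 9.
Verify: 9 ≥ 6? Yes ✓.

CD lower bound = 6, actual |A + B| = 9.


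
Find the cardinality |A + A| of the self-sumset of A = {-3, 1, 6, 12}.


A + A = {a + a' : a, a' ∈ A}; |A| = 4.
General bounds: 2|A| - 1 ≤ |A + A| ≤ |A|(|A|+1)/2, i.e. 7 ≤ |A + A| ≤ 10.
Lower bound 2|A|-1 is attained iff A is an arithmetic progression.
Enumerate sums a + a' for a ≤ a' (symmetric, so this suffices):
a = -3: -3+-3=-6, -3+1=-2, -3+6=3, -3+12=9
a = 1: 1+1=2, 1+6=7, 1+12=13
a = 6: 6+6=12, 6+12=18
a = 12: 12+12=24
Distinct sums: {-6, -2, 2, 3, 7, 9, 12, 13, 18, 24}
|A + A| = 10

|A + A| = 10


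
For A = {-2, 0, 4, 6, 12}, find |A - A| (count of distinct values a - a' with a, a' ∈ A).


A - A = {a - a' : a, a' ∈ A}; |A| = 5.
Bounds: 2|A|-1 ≤ |A - A| ≤ |A|² - |A| + 1, i.e. 9 ≤ |A - A| ≤ 21.
Note: 0 ∈ A - A always (from a - a). The set is symmetric: if d ∈ A - A then -d ∈ A - A.
Enumerate nonzero differences d = a - a' with a > a' (then include -d):
Positive differences: {2, 4, 6, 8, 12, 14}
Full difference set: {0} ∪ (positive diffs) ∪ (negative diffs).
|A - A| = 1 + 2·6 = 13 (matches direct enumeration: 13).

|A - A| = 13


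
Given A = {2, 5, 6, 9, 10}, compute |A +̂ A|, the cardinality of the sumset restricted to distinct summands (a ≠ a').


Restricted sumset: A +̂ A = {a + a' : a ∈ A, a' ∈ A, a ≠ a'}.
Equivalently, take A + A and drop any sum 2a that is achievable ONLY as a + a for a ∈ A (i.e. sums representable only with equal summands).
Enumerate pairs (a, a') with a < a' (symmetric, so each unordered pair gives one sum; this covers all a ≠ a'):
  2 + 5 = 7
  2 + 6 = 8
  2 + 9 = 11
  2 + 10 = 12
  5 + 6 = 11
  5 + 9 = 14
  5 + 10 = 15
  6 + 9 = 15
  6 + 10 = 16
  9 + 10 = 19
Collected distinct sums: {7, 8, 11, 12, 14, 15, 16, 19}
|A +̂ A| = 8
(Reference bound: |A +̂ A| ≥ 2|A| - 3 for |A| ≥ 2, with |A| = 5 giving ≥ 7.)

|A +̂ A| = 8


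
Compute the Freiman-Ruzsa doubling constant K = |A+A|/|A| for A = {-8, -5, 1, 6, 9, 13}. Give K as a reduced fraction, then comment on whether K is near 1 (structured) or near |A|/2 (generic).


|A| = 6.
Compute A + A by enumerating all 36 pairs.
A + A = {-16, -13, -10, -7, -4, -2, 1, 2, 4, 5, 7, 8, 10, 12, 14, 15, 18, 19, 22, 26}, so |A + A| = 20.
K = |A + A| / |A| = 20/6 = 10/3 ≈ 3.3333.
Reference: AP of size 6 gives K = 11/6 ≈ 1.8333; a fully generic set of size 6 gives K ≈ 3.5000.

|A| = 6, |A + A| = 20, K = 20/6 = 10/3.


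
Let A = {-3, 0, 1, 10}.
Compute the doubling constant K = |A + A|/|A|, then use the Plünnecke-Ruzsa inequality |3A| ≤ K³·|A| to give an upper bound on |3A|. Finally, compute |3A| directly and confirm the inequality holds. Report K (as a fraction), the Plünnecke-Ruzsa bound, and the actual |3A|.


|A| = 4.
Step 1: Compute A + A by enumerating all 16 pairs.
A + A = {-6, -3, -2, 0, 1, 2, 7, 10, 11, 20}, so |A + A| = 10.
Step 2: Doubling constant K = |A + A|/|A| = 10/4 = 10/4 ≈ 2.5000.
Step 3: Plünnecke-Ruzsa gives |3A| ≤ K³·|A| = (2.5000)³ · 4 ≈ 62.5000.
Step 4: Compute 3A = A + A + A directly by enumerating all triples (a,b,c) ∈ A³; |3A| = 20.
Step 5: Check 20 ≤ 62.5000? Yes ✓.

K = 10/4, Plünnecke-Ruzsa bound K³|A| ≈ 62.5000, |3A| = 20, inequality holds.


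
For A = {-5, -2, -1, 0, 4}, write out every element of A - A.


A - A = {a - a' : a, a' ∈ A}.
Compute a - a' for each ordered pair (a, a'):
a = -5: -5--5=0, -5--2=-3, -5--1=-4, -5-0=-5, -5-4=-9
a = -2: -2--5=3, -2--2=0, -2--1=-1, -2-0=-2, -2-4=-6
a = -1: -1--5=4, -1--2=1, -1--1=0, -1-0=-1, -1-4=-5
a = 0: 0--5=5, 0--2=2, 0--1=1, 0-0=0, 0-4=-4
a = 4: 4--5=9, 4--2=6, 4--1=5, 4-0=4, 4-4=0
Collecting distinct values (and noting 0 appears from a-a):
A - A = {-9, -6, -5, -4, -3, -2, -1, 0, 1, 2, 3, 4, 5, 6, 9}
|A - A| = 15

A - A = {-9, -6, -5, -4, -3, -2, -1, 0, 1, 2, 3, 4, 5, 6, 9}


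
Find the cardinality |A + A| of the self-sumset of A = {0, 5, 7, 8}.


A + A = {a + a' : a, a' ∈ A}; |A| = 4.
General bounds: 2|A| - 1 ≤ |A + A| ≤ |A|(|A|+1)/2, i.e. 7 ≤ |A + A| ≤ 10.
Lower bound 2|A|-1 is attained iff A is an arithmetic progression.
Enumerate sums a + a' for a ≤ a' (symmetric, so this suffices):
a = 0: 0+0=0, 0+5=5, 0+7=7, 0+8=8
a = 5: 5+5=10, 5+7=12, 5+8=13
a = 7: 7+7=14, 7+8=15
a = 8: 8+8=16
Distinct sums: {0, 5, 7, 8, 10, 12, 13, 14, 15, 16}
|A + A| = 10

|A + A| = 10


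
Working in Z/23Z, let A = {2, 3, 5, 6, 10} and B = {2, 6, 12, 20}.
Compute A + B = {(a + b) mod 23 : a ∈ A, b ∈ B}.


Work in Z/23Z: reduce every sum a + b modulo 23.
Enumerate all 20 pairs:
a = 2: 2+2=4, 2+6=8, 2+12=14, 2+20=22
a = 3: 3+2=5, 3+6=9, 3+12=15, 3+20=0
a = 5: 5+2=7, 5+6=11, 5+12=17, 5+20=2
a = 6: 6+2=8, 6+6=12, 6+12=18, 6+20=3
a = 10: 10+2=12, 10+6=16, 10+12=22, 10+20=7
Distinct residues collected: {0, 2, 3, 4, 5, 7, 8, 9, 11, 12, 14, 15, 16, 17, 18, 22}
|A + B| = 16 (out of 23 total residues).

A + B = {0, 2, 3, 4, 5, 7, 8, 9, 11, 12, 14, 15, 16, 17, 18, 22}
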